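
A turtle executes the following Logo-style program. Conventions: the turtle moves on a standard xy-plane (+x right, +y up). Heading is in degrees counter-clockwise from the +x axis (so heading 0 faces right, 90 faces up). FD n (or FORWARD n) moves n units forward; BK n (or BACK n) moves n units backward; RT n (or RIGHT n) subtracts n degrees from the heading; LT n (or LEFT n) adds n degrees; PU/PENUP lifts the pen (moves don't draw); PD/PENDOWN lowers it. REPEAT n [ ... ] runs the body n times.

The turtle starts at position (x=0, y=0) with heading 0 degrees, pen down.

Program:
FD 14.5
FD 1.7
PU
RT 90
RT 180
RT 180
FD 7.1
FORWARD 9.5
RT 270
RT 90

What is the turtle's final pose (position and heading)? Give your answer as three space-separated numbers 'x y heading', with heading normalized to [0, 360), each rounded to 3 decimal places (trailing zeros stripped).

Answer: 16.2 -16.6 270

Derivation:
Executing turtle program step by step:
Start: pos=(0,0), heading=0, pen down
FD 14.5: (0,0) -> (14.5,0) [heading=0, draw]
FD 1.7: (14.5,0) -> (16.2,0) [heading=0, draw]
PU: pen up
RT 90: heading 0 -> 270
RT 180: heading 270 -> 90
RT 180: heading 90 -> 270
FD 7.1: (16.2,0) -> (16.2,-7.1) [heading=270, move]
FD 9.5: (16.2,-7.1) -> (16.2,-16.6) [heading=270, move]
RT 270: heading 270 -> 0
RT 90: heading 0 -> 270
Final: pos=(16.2,-16.6), heading=270, 2 segment(s) drawn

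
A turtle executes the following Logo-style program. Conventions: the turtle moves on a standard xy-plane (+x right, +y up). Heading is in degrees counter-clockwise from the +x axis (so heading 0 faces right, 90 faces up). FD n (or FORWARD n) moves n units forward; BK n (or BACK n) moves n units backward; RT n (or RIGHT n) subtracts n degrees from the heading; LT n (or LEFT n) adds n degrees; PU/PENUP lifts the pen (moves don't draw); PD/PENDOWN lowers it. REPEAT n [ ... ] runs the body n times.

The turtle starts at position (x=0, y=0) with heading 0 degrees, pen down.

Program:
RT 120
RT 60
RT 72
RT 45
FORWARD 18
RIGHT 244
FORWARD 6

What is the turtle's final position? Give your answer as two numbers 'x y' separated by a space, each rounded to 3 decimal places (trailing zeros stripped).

Executing turtle program step by step:
Start: pos=(0,0), heading=0, pen down
RT 120: heading 0 -> 240
RT 60: heading 240 -> 180
RT 72: heading 180 -> 108
RT 45: heading 108 -> 63
FD 18: (0,0) -> (8.172,16.038) [heading=63, draw]
RT 244: heading 63 -> 179
FD 6: (8.172,16.038) -> (2.173,16.143) [heading=179, draw]
Final: pos=(2.173,16.143), heading=179, 2 segment(s) drawn

Answer: 2.173 16.143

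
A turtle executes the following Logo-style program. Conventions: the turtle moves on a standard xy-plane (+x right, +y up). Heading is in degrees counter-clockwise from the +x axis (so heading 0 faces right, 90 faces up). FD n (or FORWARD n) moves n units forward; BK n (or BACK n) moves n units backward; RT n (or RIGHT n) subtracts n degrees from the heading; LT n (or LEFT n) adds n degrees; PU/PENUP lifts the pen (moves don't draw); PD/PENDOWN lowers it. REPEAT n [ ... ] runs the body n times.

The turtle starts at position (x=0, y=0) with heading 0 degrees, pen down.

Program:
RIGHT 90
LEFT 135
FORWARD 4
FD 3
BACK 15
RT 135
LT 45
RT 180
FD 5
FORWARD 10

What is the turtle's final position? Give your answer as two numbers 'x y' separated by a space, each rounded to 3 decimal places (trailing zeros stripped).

Answer: -16.263 4.95

Derivation:
Executing turtle program step by step:
Start: pos=(0,0), heading=0, pen down
RT 90: heading 0 -> 270
LT 135: heading 270 -> 45
FD 4: (0,0) -> (2.828,2.828) [heading=45, draw]
FD 3: (2.828,2.828) -> (4.95,4.95) [heading=45, draw]
BK 15: (4.95,4.95) -> (-5.657,-5.657) [heading=45, draw]
RT 135: heading 45 -> 270
LT 45: heading 270 -> 315
RT 180: heading 315 -> 135
FD 5: (-5.657,-5.657) -> (-9.192,-2.121) [heading=135, draw]
FD 10: (-9.192,-2.121) -> (-16.263,4.95) [heading=135, draw]
Final: pos=(-16.263,4.95), heading=135, 5 segment(s) drawn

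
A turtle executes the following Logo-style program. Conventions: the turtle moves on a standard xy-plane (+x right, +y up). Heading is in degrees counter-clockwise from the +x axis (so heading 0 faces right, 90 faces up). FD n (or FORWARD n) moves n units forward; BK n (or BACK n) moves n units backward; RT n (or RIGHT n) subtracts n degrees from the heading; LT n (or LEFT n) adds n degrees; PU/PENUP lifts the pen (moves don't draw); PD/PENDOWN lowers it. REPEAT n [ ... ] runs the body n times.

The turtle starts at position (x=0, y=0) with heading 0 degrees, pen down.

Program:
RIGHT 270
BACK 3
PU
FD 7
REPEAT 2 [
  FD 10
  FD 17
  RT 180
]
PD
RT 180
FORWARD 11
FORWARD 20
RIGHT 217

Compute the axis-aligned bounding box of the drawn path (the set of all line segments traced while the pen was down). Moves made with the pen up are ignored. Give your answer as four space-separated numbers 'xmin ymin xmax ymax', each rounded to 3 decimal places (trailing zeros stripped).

Executing turtle program step by step:
Start: pos=(0,0), heading=0, pen down
RT 270: heading 0 -> 90
BK 3: (0,0) -> (0,-3) [heading=90, draw]
PU: pen up
FD 7: (0,-3) -> (0,4) [heading=90, move]
REPEAT 2 [
  -- iteration 1/2 --
  FD 10: (0,4) -> (0,14) [heading=90, move]
  FD 17: (0,14) -> (0,31) [heading=90, move]
  RT 180: heading 90 -> 270
  -- iteration 2/2 --
  FD 10: (0,31) -> (0,21) [heading=270, move]
  FD 17: (0,21) -> (0,4) [heading=270, move]
  RT 180: heading 270 -> 90
]
PD: pen down
RT 180: heading 90 -> 270
FD 11: (0,4) -> (0,-7) [heading=270, draw]
FD 20: (0,-7) -> (0,-27) [heading=270, draw]
RT 217: heading 270 -> 53
Final: pos=(0,-27), heading=53, 3 segment(s) drawn

Segment endpoints: x in {0, 0, 0, 0, 0}, y in {-27, -7, -3, 0, 4}
xmin=0, ymin=-27, xmax=0, ymax=4

Answer: 0 -27 0 4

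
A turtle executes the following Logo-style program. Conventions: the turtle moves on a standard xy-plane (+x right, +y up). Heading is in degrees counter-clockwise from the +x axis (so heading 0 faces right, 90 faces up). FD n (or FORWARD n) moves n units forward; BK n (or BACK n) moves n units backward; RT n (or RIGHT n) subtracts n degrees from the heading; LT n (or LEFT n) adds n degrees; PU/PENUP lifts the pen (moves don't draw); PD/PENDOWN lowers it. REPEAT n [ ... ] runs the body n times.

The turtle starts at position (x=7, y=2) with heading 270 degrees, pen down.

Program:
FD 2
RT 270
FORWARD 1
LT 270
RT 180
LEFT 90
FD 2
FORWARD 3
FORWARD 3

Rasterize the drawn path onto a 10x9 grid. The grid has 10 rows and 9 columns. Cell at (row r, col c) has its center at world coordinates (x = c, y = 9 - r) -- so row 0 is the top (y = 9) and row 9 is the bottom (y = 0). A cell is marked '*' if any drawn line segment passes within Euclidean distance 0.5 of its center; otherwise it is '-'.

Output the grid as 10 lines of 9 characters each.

Answer: ---------
---------
---------
---------
---------
---------
---------
-------*-
-------*-
*********

Derivation:
Segment 0: (7,2) -> (7,0)
Segment 1: (7,0) -> (8,0)
Segment 2: (8,0) -> (6,0)
Segment 3: (6,0) -> (3,0)
Segment 4: (3,0) -> (0,0)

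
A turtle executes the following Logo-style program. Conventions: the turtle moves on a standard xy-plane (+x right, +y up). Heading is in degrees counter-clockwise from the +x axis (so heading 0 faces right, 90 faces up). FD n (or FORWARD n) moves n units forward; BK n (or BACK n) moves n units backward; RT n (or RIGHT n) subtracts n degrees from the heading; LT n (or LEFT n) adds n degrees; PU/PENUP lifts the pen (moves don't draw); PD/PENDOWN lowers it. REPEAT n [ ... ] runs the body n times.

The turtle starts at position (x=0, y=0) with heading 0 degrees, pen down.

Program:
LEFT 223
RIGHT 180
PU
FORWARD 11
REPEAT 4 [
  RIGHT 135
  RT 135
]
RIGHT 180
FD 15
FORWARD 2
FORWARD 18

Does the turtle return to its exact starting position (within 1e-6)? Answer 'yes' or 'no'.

Executing turtle program step by step:
Start: pos=(0,0), heading=0, pen down
LT 223: heading 0 -> 223
RT 180: heading 223 -> 43
PU: pen up
FD 11: (0,0) -> (8.045,7.502) [heading=43, move]
REPEAT 4 [
  -- iteration 1/4 --
  RT 135: heading 43 -> 268
  RT 135: heading 268 -> 133
  -- iteration 2/4 --
  RT 135: heading 133 -> 358
  RT 135: heading 358 -> 223
  -- iteration 3/4 --
  RT 135: heading 223 -> 88
  RT 135: heading 88 -> 313
  -- iteration 4/4 --
  RT 135: heading 313 -> 178
  RT 135: heading 178 -> 43
]
RT 180: heading 43 -> 223
FD 15: (8.045,7.502) -> (-2.925,-2.728) [heading=223, move]
FD 2: (-2.925,-2.728) -> (-4.388,-4.092) [heading=223, move]
FD 18: (-4.388,-4.092) -> (-17.552,-16.368) [heading=223, move]
Final: pos=(-17.552,-16.368), heading=223, 0 segment(s) drawn

Start position: (0, 0)
Final position: (-17.552, -16.368)
Distance = 24; >= 1e-6 -> NOT closed

Answer: no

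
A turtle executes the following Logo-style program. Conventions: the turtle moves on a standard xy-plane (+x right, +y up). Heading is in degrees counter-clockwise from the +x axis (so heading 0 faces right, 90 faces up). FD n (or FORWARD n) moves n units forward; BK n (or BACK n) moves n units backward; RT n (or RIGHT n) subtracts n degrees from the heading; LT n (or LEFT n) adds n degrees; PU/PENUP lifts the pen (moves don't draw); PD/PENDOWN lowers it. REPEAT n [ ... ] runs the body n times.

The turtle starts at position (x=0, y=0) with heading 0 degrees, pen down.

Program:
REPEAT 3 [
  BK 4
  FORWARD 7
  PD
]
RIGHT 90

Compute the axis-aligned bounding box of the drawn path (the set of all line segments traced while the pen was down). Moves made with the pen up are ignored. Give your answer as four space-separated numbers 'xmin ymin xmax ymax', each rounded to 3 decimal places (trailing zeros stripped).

Executing turtle program step by step:
Start: pos=(0,0), heading=0, pen down
REPEAT 3 [
  -- iteration 1/3 --
  BK 4: (0,0) -> (-4,0) [heading=0, draw]
  FD 7: (-4,0) -> (3,0) [heading=0, draw]
  PD: pen down
  -- iteration 2/3 --
  BK 4: (3,0) -> (-1,0) [heading=0, draw]
  FD 7: (-1,0) -> (6,0) [heading=0, draw]
  PD: pen down
  -- iteration 3/3 --
  BK 4: (6,0) -> (2,0) [heading=0, draw]
  FD 7: (2,0) -> (9,0) [heading=0, draw]
  PD: pen down
]
RT 90: heading 0 -> 270
Final: pos=(9,0), heading=270, 6 segment(s) drawn

Segment endpoints: x in {-4, -1, 0, 2, 3, 6, 9}, y in {0}
xmin=-4, ymin=0, xmax=9, ymax=0

Answer: -4 0 9 0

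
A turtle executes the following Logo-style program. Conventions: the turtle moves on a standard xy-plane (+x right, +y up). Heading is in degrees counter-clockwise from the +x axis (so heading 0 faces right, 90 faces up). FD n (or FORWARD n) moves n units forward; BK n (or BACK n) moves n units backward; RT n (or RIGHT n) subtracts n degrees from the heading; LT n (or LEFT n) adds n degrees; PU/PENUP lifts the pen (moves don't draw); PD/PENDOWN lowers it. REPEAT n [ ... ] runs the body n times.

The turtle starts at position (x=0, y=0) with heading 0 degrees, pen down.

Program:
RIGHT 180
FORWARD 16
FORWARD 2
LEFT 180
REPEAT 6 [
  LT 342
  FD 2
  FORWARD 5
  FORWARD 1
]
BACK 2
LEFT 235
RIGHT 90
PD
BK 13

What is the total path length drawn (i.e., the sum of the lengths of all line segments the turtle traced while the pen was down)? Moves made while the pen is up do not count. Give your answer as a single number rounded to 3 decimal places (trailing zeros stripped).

Executing turtle program step by step:
Start: pos=(0,0), heading=0, pen down
RT 180: heading 0 -> 180
FD 16: (0,0) -> (-16,0) [heading=180, draw]
FD 2: (-16,0) -> (-18,0) [heading=180, draw]
LT 180: heading 180 -> 0
REPEAT 6 [
  -- iteration 1/6 --
  LT 342: heading 0 -> 342
  FD 2: (-18,0) -> (-16.098,-0.618) [heading=342, draw]
  FD 5: (-16.098,-0.618) -> (-11.343,-2.163) [heading=342, draw]
  FD 1: (-11.343,-2.163) -> (-10.392,-2.472) [heading=342, draw]
  -- iteration 2/6 --
  LT 342: heading 342 -> 324
  FD 2: (-10.392,-2.472) -> (-8.774,-3.648) [heading=324, draw]
  FD 5: (-8.774,-3.648) -> (-4.728,-6.587) [heading=324, draw]
  FD 1: (-4.728,-6.587) -> (-3.919,-7.174) [heading=324, draw]
  -- iteration 3/6 --
  LT 342: heading 324 -> 306
  FD 2: (-3.919,-7.174) -> (-2.744,-8.792) [heading=306, draw]
  FD 5: (-2.744,-8.792) -> (0.195,-12.838) [heading=306, draw]
  FD 1: (0.195,-12.838) -> (0.783,-13.647) [heading=306, draw]
  -- iteration 4/6 --
  LT 342: heading 306 -> 288
  FD 2: (0.783,-13.647) -> (1.401,-15.549) [heading=288, draw]
  FD 5: (1.401,-15.549) -> (2.946,-20.304) [heading=288, draw]
  FD 1: (2.946,-20.304) -> (3.255,-21.255) [heading=288, draw]
  -- iteration 5/6 --
  LT 342: heading 288 -> 270
  FD 2: (3.255,-21.255) -> (3.255,-23.255) [heading=270, draw]
  FD 5: (3.255,-23.255) -> (3.255,-28.255) [heading=270, draw]
  FD 1: (3.255,-28.255) -> (3.255,-29.255) [heading=270, draw]
  -- iteration 6/6 --
  LT 342: heading 270 -> 252
  FD 2: (3.255,-29.255) -> (2.637,-31.157) [heading=252, draw]
  FD 5: (2.637,-31.157) -> (1.092,-35.912) [heading=252, draw]
  FD 1: (1.092,-35.912) -> (0.783,-36.863) [heading=252, draw]
]
BK 2: (0.783,-36.863) -> (1.401,-34.961) [heading=252, draw]
LT 235: heading 252 -> 127
RT 90: heading 127 -> 37
PD: pen down
BK 13: (1.401,-34.961) -> (-8.981,-42.785) [heading=37, draw]
Final: pos=(-8.981,-42.785), heading=37, 22 segment(s) drawn

Segment lengths:
  seg 1: (0,0) -> (-16,0), length = 16
  seg 2: (-16,0) -> (-18,0), length = 2
  seg 3: (-18,0) -> (-16.098,-0.618), length = 2
  seg 4: (-16.098,-0.618) -> (-11.343,-2.163), length = 5
  seg 5: (-11.343,-2.163) -> (-10.392,-2.472), length = 1
  seg 6: (-10.392,-2.472) -> (-8.774,-3.648), length = 2
  seg 7: (-8.774,-3.648) -> (-4.728,-6.587), length = 5
  seg 8: (-4.728,-6.587) -> (-3.919,-7.174), length = 1
  seg 9: (-3.919,-7.174) -> (-2.744,-8.792), length = 2
  seg 10: (-2.744,-8.792) -> (0.195,-12.838), length = 5
  seg 11: (0.195,-12.838) -> (0.783,-13.647), length = 1
  seg 12: (0.783,-13.647) -> (1.401,-15.549), length = 2
  seg 13: (1.401,-15.549) -> (2.946,-20.304), length = 5
  seg 14: (2.946,-20.304) -> (3.255,-21.255), length = 1
  seg 15: (3.255,-21.255) -> (3.255,-23.255), length = 2
  seg 16: (3.255,-23.255) -> (3.255,-28.255), length = 5
  seg 17: (3.255,-28.255) -> (3.255,-29.255), length = 1
  seg 18: (3.255,-29.255) -> (2.637,-31.157), length = 2
  seg 19: (2.637,-31.157) -> (1.092,-35.912), length = 5
  seg 20: (1.092,-35.912) -> (0.783,-36.863), length = 1
  seg 21: (0.783,-36.863) -> (1.401,-34.961), length = 2
  seg 22: (1.401,-34.961) -> (-8.981,-42.785), length = 13
Total = 81

Answer: 81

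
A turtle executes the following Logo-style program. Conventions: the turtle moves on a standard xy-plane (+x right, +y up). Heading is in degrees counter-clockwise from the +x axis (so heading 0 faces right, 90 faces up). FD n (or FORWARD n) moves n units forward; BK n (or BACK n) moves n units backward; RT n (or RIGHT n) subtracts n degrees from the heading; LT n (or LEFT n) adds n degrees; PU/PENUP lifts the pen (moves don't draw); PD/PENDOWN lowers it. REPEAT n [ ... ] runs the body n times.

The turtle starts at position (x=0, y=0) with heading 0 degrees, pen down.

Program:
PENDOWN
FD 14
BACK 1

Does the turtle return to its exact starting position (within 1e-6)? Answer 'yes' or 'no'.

Executing turtle program step by step:
Start: pos=(0,0), heading=0, pen down
PD: pen down
FD 14: (0,0) -> (14,0) [heading=0, draw]
BK 1: (14,0) -> (13,0) [heading=0, draw]
Final: pos=(13,0), heading=0, 2 segment(s) drawn

Start position: (0, 0)
Final position: (13, 0)
Distance = 13; >= 1e-6 -> NOT closed

Answer: no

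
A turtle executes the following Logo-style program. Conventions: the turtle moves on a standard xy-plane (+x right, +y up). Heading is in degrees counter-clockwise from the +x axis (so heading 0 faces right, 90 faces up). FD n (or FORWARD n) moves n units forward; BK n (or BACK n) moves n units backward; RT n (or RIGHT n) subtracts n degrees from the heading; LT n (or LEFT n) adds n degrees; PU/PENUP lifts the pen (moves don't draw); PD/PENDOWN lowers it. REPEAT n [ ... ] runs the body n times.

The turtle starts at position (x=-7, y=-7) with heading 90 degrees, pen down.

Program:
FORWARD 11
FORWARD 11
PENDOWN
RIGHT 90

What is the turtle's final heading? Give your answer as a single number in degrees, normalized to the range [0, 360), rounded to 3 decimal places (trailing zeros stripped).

Executing turtle program step by step:
Start: pos=(-7,-7), heading=90, pen down
FD 11: (-7,-7) -> (-7,4) [heading=90, draw]
FD 11: (-7,4) -> (-7,15) [heading=90, draw]
PD: pen down
RT 90: heading 90 -> 0
Final: pos=(-7,15), heading=0, 2 segment(s) drawn

Answer: 0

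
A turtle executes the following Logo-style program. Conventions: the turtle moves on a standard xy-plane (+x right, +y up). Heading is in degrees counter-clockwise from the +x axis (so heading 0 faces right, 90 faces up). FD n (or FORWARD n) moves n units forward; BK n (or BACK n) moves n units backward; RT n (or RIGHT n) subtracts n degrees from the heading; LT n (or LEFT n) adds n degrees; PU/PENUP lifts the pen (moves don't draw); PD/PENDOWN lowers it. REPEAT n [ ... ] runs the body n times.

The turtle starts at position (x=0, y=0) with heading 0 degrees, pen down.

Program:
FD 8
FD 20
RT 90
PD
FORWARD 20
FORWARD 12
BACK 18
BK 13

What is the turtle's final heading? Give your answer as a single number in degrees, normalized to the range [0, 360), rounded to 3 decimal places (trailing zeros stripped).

Answer: 270

Derivation:
Executing turtle program step by step:
Start: pos=(0,0), heading=0, pen down
FD 8: (0,0) -> (8,0) [heading=0, draw]
FD 20: (8,0) -> (28,0) [heading=0, draw]
RT 90: heading 0 -> 270
PD: pen down
FD 20: (28,0) -> (28,-20) [heading=270, draw]
FD 12: (28,-20) -> (28,-32) [heading=270, draw]
BK 18: (28,-32) -> (28,-14) [heading=270, draw]
BK 13: (28,-14) -> (28,-1) [heading=270, draw]
Final: pos=(28,-1), heading=270, 6 segment(s) drawn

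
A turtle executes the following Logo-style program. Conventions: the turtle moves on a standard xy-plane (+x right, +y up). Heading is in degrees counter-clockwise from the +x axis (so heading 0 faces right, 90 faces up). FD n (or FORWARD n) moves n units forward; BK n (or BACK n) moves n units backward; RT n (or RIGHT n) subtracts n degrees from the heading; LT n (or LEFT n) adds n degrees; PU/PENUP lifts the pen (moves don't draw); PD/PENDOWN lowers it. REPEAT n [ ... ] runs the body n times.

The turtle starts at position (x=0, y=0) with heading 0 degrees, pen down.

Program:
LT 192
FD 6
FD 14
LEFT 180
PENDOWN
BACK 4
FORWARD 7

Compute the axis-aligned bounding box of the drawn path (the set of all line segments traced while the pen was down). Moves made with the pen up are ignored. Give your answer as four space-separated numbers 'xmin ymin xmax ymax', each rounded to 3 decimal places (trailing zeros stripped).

Answer: -23.476 -4.99 0 0

Derivation:
Executing turtle program step by step:
Start: pos=(0,0), heading=0, pen down
LT 192: heading 0 -> 192
FD 6: (0,0) -> (-5.869,-1.247) [heading=192, draw]
FD 14: (-5.869,-1.247) -> (-19.563,-4.158) [heading=192, draw]
LT 180: heading 192 -> 12
PD: pen down
BK 4: (-19.563,-4.158) -> (-23.476,-4.99) [heading=12, draw]
FD 7: (-23.476,-4.99) -> (-16.629,-3.534) [heading=12, draw]
Final: pos=(-16.629,-3.534), heading=12, 4 segment(s) drawn

Segment endpoints: x in {-23.476, -19.563, -16.629, -5.869, 0}, y in {-4.99, -4.158, -3.534, -1.247, 0}
xmin=-23.476, ymin=-4.99, xmax=0, ymax=0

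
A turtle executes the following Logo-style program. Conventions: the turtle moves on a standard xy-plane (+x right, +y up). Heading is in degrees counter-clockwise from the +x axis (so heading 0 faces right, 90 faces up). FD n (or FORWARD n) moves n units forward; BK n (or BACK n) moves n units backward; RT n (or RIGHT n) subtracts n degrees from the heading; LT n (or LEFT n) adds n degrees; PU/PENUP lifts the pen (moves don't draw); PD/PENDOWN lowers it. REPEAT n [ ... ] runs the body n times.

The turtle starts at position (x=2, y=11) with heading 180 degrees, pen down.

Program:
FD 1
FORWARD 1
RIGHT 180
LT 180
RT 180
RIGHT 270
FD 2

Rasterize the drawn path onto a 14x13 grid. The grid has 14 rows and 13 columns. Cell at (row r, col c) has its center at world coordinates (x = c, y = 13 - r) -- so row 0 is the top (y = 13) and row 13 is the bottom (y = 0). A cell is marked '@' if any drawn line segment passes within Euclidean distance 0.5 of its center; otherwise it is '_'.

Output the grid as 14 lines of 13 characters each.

Answer: @____________
@____________
@@@__________
_____________
_____________
_____________
_____________
_____________
_____________
_____________
_____________
_____________
_____________
_____________

Derivation:
Segment 0: (2,11) -> (1,11)
Segment 1: (1,11) -> (0,11)
Segment 2: (0,11) -> (-0,13)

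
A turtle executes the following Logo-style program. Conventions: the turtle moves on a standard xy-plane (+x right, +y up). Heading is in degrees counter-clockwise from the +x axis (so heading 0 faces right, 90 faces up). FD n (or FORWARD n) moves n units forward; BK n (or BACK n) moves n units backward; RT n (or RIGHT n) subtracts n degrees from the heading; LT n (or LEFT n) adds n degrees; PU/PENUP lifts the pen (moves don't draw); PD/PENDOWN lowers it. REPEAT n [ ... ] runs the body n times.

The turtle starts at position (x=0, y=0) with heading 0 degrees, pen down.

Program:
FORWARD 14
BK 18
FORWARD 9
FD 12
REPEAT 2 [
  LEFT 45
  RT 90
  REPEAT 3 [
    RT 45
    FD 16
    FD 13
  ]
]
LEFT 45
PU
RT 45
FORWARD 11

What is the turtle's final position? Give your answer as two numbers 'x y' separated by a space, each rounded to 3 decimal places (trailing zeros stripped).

Answer: 28 0

Derivation:
Executing turtle program step by step:
Start: pos=(0,0), heading=0, pen down
FD 14: (0,0) -> (14,0) [heading=0, draw]
BK 18: (14,0) -> (-4,0) [heading=0, draw]
FD 9: (-4,0) -> (5,0) [heading=0, draw]
FD 12: (5,0) -> (17,0) [heading=0, draw]
REPEAT 2 [
  -- iteration 1/2 --
  LT 45: heading 0 -> 45
  RT 90: heading 45 -> 315
  REPEAT 3 [
    -- iteration 1/3 --
    RT 45: heading 315 -> 270
    FD 16: (17,0) -> (17,-16) [heading=270, draw]
    FD 13: (17,-16) -> (17,-29) [heading=270, draw]
    -- iteration 2/3 --
    RT 45: heading 270 -> 225
    FD 16: (17,-29) -> (5.686,-40.314) [heading=225, draw]
    FD 13: (5.686,-40.314) -> (-3.506,-49.506) [heading=225, draw]
    -- iteration 3/3 --
    RT 45: heading 225 -> 180
    FD 16: (-3.506,-49.506) -> (-19.506,-49.506) [heading=180, draw]
    FD 13: (-19.506,-49.506) -> (-32.506,-49.506) [heading=180, draw]
  ]
  -- iteration 2/2 --
  LT 45: heading 180 -> 225
  RT 90: heading 225 -> 135
  REPEAT 3 [
    -- iteration 1/3 --
    RT 45: heading 135 -> 90
    FD 16: (-32.506,-49.506) -> (-32.506,-33.506) [heading=90, draw]
    FD 13: (-32.506,-33.506) -> (-32.506,-20.506) [heading=90, draw]
    -- iteration 2/3 --
    RT 45: heading 90 -> 45
    FD 16: (-32.506,-20.506) -> (-21.192,-9.192) [heading=45, draw]
    FD 13: (-21.192,-9.192) -> (-12,0) [heading=45, draw]
    -- iteration 3/3 --
    RT 45: heading 45 -> 0
    FD 16: (-12,0) -> (4,0) [heading=0, draw]
    FD 13: (4,0) -> (17,0) [heading=0, draw]
  ]
]
LT 45: heading 0 -> 45
PU: pen up
RT 45: heading 45 -> 0
FD 11: (17,0) -> (28,0) [heading=0, move]
Final: pos=(28,0), heading=0, 16 segment(s) drawn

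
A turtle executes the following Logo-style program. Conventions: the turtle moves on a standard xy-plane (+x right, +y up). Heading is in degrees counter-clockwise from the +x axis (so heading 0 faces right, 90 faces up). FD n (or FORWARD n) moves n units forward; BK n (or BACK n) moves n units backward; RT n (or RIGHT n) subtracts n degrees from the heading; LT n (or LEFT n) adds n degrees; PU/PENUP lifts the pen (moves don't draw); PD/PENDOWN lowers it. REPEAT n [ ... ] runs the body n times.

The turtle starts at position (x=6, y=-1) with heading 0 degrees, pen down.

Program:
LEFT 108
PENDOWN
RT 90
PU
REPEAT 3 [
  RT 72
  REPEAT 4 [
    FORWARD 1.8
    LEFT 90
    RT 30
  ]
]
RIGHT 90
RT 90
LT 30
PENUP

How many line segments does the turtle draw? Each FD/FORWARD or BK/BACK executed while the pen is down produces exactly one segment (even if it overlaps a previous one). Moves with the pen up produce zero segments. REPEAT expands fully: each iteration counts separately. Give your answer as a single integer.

Answer: 0

Derivation:
Executing turtle program step by step:
Start: pos=(6,-1), heading=0, pen down
LT 108: heading 0 -> 108
PD: pen down
RT 90: heading 108 -> 18
PU: pen up
REPEAT 3 [
  -- iteration 1/3 --
  RT 72: heading 18 -> 306
  REPEAT 4 [
    -- iteration 1/4 --
    FD 1.8: (6,-1) -> (7.058,-2.456) [heading=306, move]
    LT 90: heading 306 -> 36
    RT 30: heading 36 -> 6
    -- iteration 2/4 --
    FD 1.8: (7.058,-2.456) -> (8.848,-2.268) [heading=6, move]
    LT 90: heading 6 -> 96
    RT 30: heading 96 -> 66
    -- iteration 3/4 --
    FD 1.8: (8.848,-2.268) -> (9.58,-0.624) [heading=66, move]
    LT 90: heading 66 -> 156
    RT 30: heading 156 -> 126
    -- iteration 4/4 --
    FD 1.8: (9.58,-0.624) -> (8.522,0.833) [heading=126, move]
    LT 90: heading 126 -> 216
    RT 30: heading 216 -> 186
  ]
  -- iteration 2/3 --
  RT 72: heading 186 -> 114
  REPEAT 4 [
    -- iteration 1/4 --
    FD 1.8: (8.522,0.833) -> (7.79,2.477) [heading=114, move]
    LT 90: heading 114 -> 204
    RT 30: heading 204 -> 174
    -- iteration 2/4 --
    FD 1.8: (7.79,2.477) -> (6,2.665) [heading=174, move]
    LT 90: heading 174 -> 264
    RT 30: heading 264 -> 234
    -- iteration 3/4 --
    FD 1.8: (6,2.665) -> (4.942,1.209) [heading=234, move]
    LT 90: heading 234 -> 324
    RT 30: heading 324 -> 294
    -- iteration 4/4 --
    FD 1.8: (4.942,1.209) -> (5.674,-0.436) [heading=294, move]
    LT 90: heading 294 -> 24
    RT 30: heading 24 -> 354
  ]
  -- iteration 3/3 --
  RT 72: heading 354 -> 282
  REPEAT 4 [
    -- iteration 1/4 --
    FD 1.8: (5.674,-0.436) -> (6.048,-2.196) [heading=282, move]
    LT 90: heading 282 -> 12
    RT 30: heading 12 -> 342
    -- iteration 2/4 --
    FD 1.8: (6.048,-2.196) -> (7.76,-2.752) [heading=342, move]
    LT 90: heading 342 -> 72
    RT 30: heading 72 -> 42
    -- iteration 3/4 --
    FD 1.8: (7.76,-2.752) -> (9.098,-1.548) [heading=42, move]
    LT 90: heading 42 -> 132
    RT 30: heading 132 -> 102
    -- iteration 4/4 --
    FD 1.8: (9.098,-1.548) -> (8.724,0.213) [heading=102, move]
    LT 90: heading 102 -> 192
    RT 30: heading 192 -> 162
  ]
]
RT 90: heading 162 -> 72
RT 90: heading 72 -> 342
LT 30: heading 342 -> 12
PU: pen up
Final: pos=(8.724,0.213), heading=12, 0 segment(s) drawn
Segments drawn: 0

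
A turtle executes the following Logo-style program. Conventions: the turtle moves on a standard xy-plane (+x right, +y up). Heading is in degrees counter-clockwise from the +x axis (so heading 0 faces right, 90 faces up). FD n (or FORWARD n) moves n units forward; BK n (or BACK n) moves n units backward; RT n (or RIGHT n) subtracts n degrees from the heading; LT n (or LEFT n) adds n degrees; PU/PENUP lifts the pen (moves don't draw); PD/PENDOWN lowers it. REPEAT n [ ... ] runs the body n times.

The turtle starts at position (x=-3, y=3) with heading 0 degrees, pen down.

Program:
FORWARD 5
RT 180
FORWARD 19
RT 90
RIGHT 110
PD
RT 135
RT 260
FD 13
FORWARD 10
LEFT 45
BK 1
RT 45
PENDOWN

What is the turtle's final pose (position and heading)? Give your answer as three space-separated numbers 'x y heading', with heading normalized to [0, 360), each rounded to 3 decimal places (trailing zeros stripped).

Answer: -4.793 -15.667 305

Derivation:
Executing turtle program step by step:
Start: pos=(-3,3), heading=0, pen down
FD 5: (-3,3) -> (2,3) [heading=0, draw]
RT 180: heading 0 -> 180
FD 19: (2,3) -> (-17,3) [heading=180, draw]
RT 90: heading 180 -> 90
RT 110: heading 90 -> 340
PD: pen down
RT 135: heading 340 -> 205
RT 260: heading 205 -> 305
FD 13: (-17,3) -> (-9.544,-7.649) [heading=305, draw]
FD 10: (-9.544,-7.649) -> (-3.808,-15.84) [heading=305, draw]
LT 45: heading 305 -> 350
BK 1: (-3.808,-15.84) -> (-4.793,-15.667) [heading=350, draw]
RT 45: heading 350 -> 305
PD: pen down
Final: pos=(-4.793,-15.667), heading=305, 5 segment(s) drawn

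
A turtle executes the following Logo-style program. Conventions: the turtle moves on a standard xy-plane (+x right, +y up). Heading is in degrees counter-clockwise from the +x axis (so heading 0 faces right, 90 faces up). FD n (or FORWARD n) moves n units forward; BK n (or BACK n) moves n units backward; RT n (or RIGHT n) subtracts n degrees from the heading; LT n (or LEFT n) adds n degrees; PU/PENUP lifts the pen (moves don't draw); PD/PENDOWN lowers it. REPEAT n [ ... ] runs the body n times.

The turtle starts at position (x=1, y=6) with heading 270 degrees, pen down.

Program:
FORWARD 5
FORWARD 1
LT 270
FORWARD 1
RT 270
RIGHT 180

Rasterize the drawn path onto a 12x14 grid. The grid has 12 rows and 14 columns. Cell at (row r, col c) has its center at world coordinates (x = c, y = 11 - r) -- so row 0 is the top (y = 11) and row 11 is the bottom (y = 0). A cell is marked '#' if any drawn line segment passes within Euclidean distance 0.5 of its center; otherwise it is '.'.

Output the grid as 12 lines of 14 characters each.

Segment 0: (1,6) -> (1,1)
Segment 1: (1,1) -> (1,0)
Segment 2: (1,0) -> (-0,0)

Answer: ..............
..............
..............
..............
..............
.#............
.#............
.#............
.#............
.#............
.#............
##............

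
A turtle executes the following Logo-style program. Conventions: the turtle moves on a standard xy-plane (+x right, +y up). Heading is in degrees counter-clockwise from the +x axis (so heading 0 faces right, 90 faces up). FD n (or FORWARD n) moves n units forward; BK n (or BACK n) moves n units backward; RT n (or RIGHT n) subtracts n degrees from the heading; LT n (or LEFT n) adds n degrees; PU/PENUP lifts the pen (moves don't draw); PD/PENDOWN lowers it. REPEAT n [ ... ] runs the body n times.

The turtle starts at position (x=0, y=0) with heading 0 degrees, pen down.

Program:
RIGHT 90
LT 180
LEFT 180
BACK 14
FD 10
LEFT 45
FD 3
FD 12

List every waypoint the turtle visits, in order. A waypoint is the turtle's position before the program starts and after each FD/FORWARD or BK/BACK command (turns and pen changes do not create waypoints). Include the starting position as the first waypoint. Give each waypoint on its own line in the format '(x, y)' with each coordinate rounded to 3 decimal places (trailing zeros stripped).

Executing turtle program step by step:
Start: pos=(0,0), heading=0, pen down
RT 90: heading 0 -> 270
LT 180: heading 270 -> 90
LT 180: heading 90 -> 270
BK 14: (0,0) -> (0,14) [heading=270, draw]
FD 10: (0,14) -> (0,4) [heading=270, draw]
LT 45: heading 270 -> 315
FD 3: (0,4) -> (2.121,1.879) [heading=315, draw]
FD 12: (2.121,1.879) -> (10.607,-6.607) [heading=315, draw]
Final: pos=(10.607,-6.607), heading=315, 4 segment(s) drawn
Waypoints (5 total):
(0, 0)
(0, 14)
(0, 4)
(2.121, 1.879)
(10.607, -6.607)

Answer: (0, 0)
(0, 14)
(0, 4)
(2.121, 1.879)
(10.607, -6.607)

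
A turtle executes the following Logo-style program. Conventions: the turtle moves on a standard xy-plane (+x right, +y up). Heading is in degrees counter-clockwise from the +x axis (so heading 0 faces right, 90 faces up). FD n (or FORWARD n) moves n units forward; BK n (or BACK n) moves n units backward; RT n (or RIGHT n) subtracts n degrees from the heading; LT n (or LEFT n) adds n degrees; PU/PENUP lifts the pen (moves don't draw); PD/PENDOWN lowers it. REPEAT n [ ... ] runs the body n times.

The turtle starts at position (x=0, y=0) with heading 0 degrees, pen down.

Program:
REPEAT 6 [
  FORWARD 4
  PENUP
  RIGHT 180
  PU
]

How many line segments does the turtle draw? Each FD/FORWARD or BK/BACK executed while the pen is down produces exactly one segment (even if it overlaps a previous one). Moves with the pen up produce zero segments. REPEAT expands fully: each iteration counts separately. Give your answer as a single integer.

Answer: 1

Derivation:
Executing turtle program step by step:
Start: pos=(0,0), heading=0, pen down
REPEAT 6 [
  -- iteration 1/6 --
  FD 4: (0,0) -> (4,0) [heading=0, draw]
  PU: pen up
  RT 180: heading 0 -> 180
  PU: pen up
  -- iteration 2/6 --
  FD 4: (4,0) -> (0,0) [heading=180, move]
  PU: pen up
  RT 180: heading 180 -> 0
  PU: pen up
  -- iteration 3/6 --
  FD 4: (0,0) -> (4,0) [heading=0, move]
  PU: pen up
  RT 180: heading 0 -> 180
  PU: pen up
  -- iteration 4/6 --
  FD 4: (4,0) -> (0,0) [heading=180, move]
  PU: pen up
  RT 180: heading 180 -> 0
  PU: pen up
  -- iteration 5/6 --
  FD 4: (0,0) -> (4,0) [heading=0, move]
  PU: pen up
  RT 180: heading 0 -> 180
  PU: pen up
  -- iteration 6/6 --
  FD 4: (4,0) -> (0,0) [heading=180, move]
  PU: pen up
  RT 180: heading 180 -> 0
  PU: pen up
]
Final: pos=(0,0), heading=0, 1 segment(s) drawn
Segments drawn: 1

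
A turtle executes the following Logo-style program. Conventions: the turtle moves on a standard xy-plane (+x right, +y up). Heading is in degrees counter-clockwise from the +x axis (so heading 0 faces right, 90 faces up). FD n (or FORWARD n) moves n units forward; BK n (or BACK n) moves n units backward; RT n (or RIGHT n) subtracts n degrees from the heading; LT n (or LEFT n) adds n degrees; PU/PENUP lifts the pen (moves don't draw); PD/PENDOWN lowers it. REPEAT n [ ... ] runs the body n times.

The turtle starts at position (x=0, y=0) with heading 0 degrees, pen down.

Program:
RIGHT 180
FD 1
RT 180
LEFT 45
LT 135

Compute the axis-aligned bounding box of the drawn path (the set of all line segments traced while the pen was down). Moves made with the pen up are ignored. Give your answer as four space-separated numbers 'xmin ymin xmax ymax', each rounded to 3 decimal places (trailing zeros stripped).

Executing turtle program step by step:
Start: pos=(0,0), heading=0, pen down
RT 180: heading 0 -> 180
FD 1: (0,0) -> (-1,0) [heading=180, draw]
RT 180: heading 180 -> 0
LT 45: heading 0 -> 45
LT 135: heading 45 -> 180
Final: pos=(-1,0), heading=180, 1 segment(s) drawn

Segment endpoints: x in {-1, 0}, y in {0, 0}
xmin=-1, ymin=0, xmax=0, ymax=0

Answer: -1 0 0 0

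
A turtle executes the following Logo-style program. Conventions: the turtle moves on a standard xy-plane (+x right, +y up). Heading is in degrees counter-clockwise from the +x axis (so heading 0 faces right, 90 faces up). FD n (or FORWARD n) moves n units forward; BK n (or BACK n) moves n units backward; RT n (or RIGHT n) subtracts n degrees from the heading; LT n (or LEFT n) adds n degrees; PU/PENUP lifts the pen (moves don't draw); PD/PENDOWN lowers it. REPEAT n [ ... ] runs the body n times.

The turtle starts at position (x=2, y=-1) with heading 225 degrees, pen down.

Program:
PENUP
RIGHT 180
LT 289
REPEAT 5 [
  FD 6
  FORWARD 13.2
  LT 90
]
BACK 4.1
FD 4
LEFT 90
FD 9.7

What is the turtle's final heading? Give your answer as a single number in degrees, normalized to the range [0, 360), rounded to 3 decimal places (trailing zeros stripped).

Answer: 154

Derivation:
Executing turtle program step by step:
Start: pos=(2,-1), heading=225, pen down
PU: pen up
RT 180: heading 225 -> 45
LT 289: heading 45 -> 334
REPEAT 5 [
  -- iteration 1/5 --
  FD 6: (2,-1) -> (7.393,-3.63) [heading=334, move]
  FD 13.2: (7.393,-3.63) -> (19.257,-9.417) [heading=334, move]
  LT 90: heading 334 -> 64
  -- iteration 2/5 --
  FD 6: (19.257,-9.417) -> (21.887,-4.024) [heading=64, move]
  FD 13.2: (21.887,-4.024) -> (27.674,7.84) [heading=64, move]
  LT 90: heading 64 -> 154
  -- iteration 3/5 --
  FD 6: (27.674,7.84) -> (22.281,10.47) [heading=154, move]
  FD 13.2: (22.281,10.47) -> (10.417,16.257) [heading=154, move]
  LT 90: heading 154 -> 244
  -- iteration 4/5 --
  FD 6: (10.417,16.257) -> (7.786,10.864) [heading=244, move]
  FD 13.2: (7.786,10.864) -> (2,-1) [heading=244, move]
  LT 90: heading 244 -> 334
  -- iteration 5/5 --
  FD 6: (2,-1) -> (7.393,-3.63) [heading=334, move]
  FD 13.2: (7.393,-3.63) -> (19.257,-9.417) [heading=334, move]
  LT 90: heading 334 -> 64
]
BK 4.1: (19.257,-9.417) -> (17.46,-13.102) [heading=64, move]
FD 4: (17.46,-13.102) -> (19.213,-9.507) [heading=64, move]
LT 90: heading 64 -> 154
FD 9.7: (19.213,-9.507) -> (10.495,-5.254) [heading=154, move]
Final: pos=(10.495,-5.254), heading=154, 0 segment(s) drawn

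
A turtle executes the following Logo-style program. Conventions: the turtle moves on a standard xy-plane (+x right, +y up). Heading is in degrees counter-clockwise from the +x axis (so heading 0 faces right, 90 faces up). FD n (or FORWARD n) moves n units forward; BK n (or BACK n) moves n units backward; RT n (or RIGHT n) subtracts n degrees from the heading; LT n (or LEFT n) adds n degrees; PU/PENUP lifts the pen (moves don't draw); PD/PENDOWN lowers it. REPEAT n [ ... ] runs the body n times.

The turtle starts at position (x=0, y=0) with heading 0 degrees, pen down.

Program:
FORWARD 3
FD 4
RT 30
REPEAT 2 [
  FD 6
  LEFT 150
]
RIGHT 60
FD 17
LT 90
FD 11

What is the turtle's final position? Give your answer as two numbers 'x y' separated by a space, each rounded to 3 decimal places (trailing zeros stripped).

Executing turtle program step by step:
Start: pos=(0,0), heading=0, pen down
FD 3: (0,0) -> (3,0) [heading=0, draw]
FD 4: (3,0) -> (7,0) [heading=0, draw]
RT 30: heading 0 -> 330
REPEAT 2 [
  -- iteration 1/2 --
  FD 6: (7,0) -> (12.196,-3) [heading=330, draw]
  LT 150: heading 330 -> 120
  -- iteration 2/2 --
  FD 6: (12.196,-3) -> (9.196,2.196) [heading=120, draw]
  LT 150: heading 120 -> 270
]
RT 60: heading 270 -> 210
FD 17: (9.196,2.196) -> (-5.526,-6.304) [heading=210, draw]
LT 90: heading 210 -> 300
FD 11: (-5.526,-6.304) -> (-0.026,-15.83) [heading=300, draw]
Final: pos=(-0.026,-15.83), heading=300, 6 segment(s) drawn

Answer: -0.026 -15.83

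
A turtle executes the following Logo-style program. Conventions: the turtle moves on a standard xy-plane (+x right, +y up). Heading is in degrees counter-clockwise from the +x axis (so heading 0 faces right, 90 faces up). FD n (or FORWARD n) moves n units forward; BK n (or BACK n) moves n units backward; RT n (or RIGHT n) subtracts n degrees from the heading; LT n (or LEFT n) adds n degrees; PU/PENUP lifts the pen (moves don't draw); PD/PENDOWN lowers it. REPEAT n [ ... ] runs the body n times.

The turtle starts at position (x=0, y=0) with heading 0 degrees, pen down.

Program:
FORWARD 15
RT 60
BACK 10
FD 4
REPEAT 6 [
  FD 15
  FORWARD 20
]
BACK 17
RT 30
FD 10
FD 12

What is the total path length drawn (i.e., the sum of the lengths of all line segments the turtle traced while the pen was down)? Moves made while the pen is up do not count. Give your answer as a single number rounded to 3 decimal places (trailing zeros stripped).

Executing turtle program step by step:
Start: pos=(0,0), heading=0, pen down
FD 15: (0,0) -> (15,0) [heading=0, draw]
RT 60: heading 0 -> 300
BK 10: (15,0) -> (10,8.66) [heading=300, draw]
FD 4: (10,8.66) -> (12,5.196) [heading=300, draw]
REPEAT 6 [
  -- iteration 1/6 --
  FD 15: (12,5.196) -> (19.5,-7.794) [heading=300, draw]
  FD 20: (19.5,-7.794) -> (29.5,-25.115) [heading=300, draw]
  -- iteration 2/6 --
  FD 15: (29.5,-25.115) -> (37,-38.105) [heading=300, draw]
  FD 20: (37,-38.105) -> (47,-55.426) [heading=300, draw]
  -- iteration 3/6 --
  FD 15: (47,-55.426) -> (54.5,-68.416) [heading=300, draw]
  FD 20: (54.5,-68.416) -> (64.5,-85.737) [heading=300, draw]
  -- iteration 4/6 --
  FD 15: (64.5,-85.737) -> (72,-98.727) [heading=300, draw]
  FD 20: (72,-98.727) -> (82,-116.047) [heading=300, draw]
  -- iteration 5/6 --
  FD 15: (82,-116.047) -> (89.5,-129.038) [heading=300, draw]
  FD 20: (89.5,-129.038) -> (99.5,-146.358) [heading=300, draw]
  -- iteration 6/6 --
  FD 15: (99.5,-146.358) -> (107,-159.349) [heading=300, draw]
  FD 20: (107,-159.349) -> (117,-176.669) [heading=300, draw]
]
BK 17: (117,-176.669) -> (108.5,-161.947) [heading=300, draw]
RT 30: heading 300 -> 270
FD 10: (108.5,-161.947) -> (108.5,-171.947) [heading=270, draw]
FD 12: (108.5,-171.947) -> (108.5,-183.947) [heading=270, draw]
Final: pos=(108.5,-183.947), heading=270, 18 segment(s) drawn

Segment lengths:
  seg 1: (0,0) -> (15,0), length = 15
  seg 2: (15,0) -> (10,8.66), length = 10
  seg 3: (10,8.66) -> (12,5.196), length = 4
  seg 4: (12,5.196) -> (19.5,-7.794), length = 15
  seg 5: (19.5,-7.794) -> (29.5,-25.115), length = 20
  seg 6: (29.5,-25.115) -> (37,-38.105), length = 15
  seg 7: (37,-38.105) -> (47,-55.426), length = 20
  seg 8: (47,-55.426) -> (54.5,-68.416), length = 15
  seg 9: (54.5,-68.416) -> (64.5,-85.737), length = 20
  seg 10: (64.5,-85.737) -> (72,-98.727), length = 15
  seg 11: (72,-98.727) -> (82,-116.047), length = 20
  seg 12: (82,-116.047) -> (89.5,-129.038), length = 15
  seg 13: (89.5,-129.038) -> (99.5,-146.358), length = 20
  seg 14: (99.5,-146.358) -> (107,-159.349), length = 15
  seg 15: (107,-159.349) -> (117,-176.669), length = 20
  seg 16: (117,-176.669) -> (108.5,-161.947), length = 17
  seg 17: (108.5,-161.947) -> (108.5,-171.947), length = 10
  seg 18: (108.5,-171.947) -> (108.5,-183.947), length = 12
Total = 278

Answer: 278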